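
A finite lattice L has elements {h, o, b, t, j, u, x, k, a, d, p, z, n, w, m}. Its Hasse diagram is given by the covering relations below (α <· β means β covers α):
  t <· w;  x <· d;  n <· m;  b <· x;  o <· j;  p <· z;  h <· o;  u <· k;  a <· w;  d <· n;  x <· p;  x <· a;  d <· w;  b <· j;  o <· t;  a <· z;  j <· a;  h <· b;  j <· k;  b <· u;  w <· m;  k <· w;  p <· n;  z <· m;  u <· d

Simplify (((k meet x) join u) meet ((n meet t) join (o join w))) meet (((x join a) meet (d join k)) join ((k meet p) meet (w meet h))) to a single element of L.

b

k ∧ x = b
b ∨ u = u
n ∧ t = h
o ∨ w = w
h ∨ w = w
u ∧ w = u
x ∨ a = a
d ∨ k = w
a ∧ w = a
k ∧ p = b
w ∧ h = h
b ∧ h = h
a ∨ h = a
u ∧ a = b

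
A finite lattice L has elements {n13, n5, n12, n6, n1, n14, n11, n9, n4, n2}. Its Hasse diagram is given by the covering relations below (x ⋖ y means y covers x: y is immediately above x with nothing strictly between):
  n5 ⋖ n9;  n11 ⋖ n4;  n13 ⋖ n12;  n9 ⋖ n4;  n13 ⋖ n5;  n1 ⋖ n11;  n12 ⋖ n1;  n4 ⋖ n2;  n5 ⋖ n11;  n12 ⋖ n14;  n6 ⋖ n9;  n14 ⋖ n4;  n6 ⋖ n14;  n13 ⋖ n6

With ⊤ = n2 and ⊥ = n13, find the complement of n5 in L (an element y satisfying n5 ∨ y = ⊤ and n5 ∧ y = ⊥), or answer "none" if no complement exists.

none

For every candidate y, either n5 ∨ y ≠ n2 or n5 ∧ y ≠ n13; no complement exists.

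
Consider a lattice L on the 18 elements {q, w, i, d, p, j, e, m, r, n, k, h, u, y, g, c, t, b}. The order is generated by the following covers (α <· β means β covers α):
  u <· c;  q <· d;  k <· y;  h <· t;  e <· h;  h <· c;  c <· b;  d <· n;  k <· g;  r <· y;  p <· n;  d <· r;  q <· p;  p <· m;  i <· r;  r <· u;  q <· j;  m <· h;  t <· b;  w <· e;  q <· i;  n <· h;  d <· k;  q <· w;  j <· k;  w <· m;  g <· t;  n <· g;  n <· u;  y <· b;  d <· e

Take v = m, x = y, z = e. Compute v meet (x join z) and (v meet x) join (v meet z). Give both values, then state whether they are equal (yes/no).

m; w; no

x join z = b, so v meet (x join z) = m meet b = m.
v meet x = q and v meet z = w, so (v meet x) join (v meet z) = q join w = w.
Equal: no.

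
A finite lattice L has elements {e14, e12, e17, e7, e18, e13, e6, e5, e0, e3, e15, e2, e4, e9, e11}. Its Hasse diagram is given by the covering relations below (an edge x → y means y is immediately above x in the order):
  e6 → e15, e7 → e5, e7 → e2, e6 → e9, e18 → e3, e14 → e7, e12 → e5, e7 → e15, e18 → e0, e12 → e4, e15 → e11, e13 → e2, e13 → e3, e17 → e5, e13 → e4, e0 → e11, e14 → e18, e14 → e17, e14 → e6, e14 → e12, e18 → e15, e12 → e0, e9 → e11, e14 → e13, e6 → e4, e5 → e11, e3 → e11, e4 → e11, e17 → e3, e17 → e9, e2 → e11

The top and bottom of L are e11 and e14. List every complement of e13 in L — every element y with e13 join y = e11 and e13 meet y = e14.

e0, e15, e5, e9

Need y with e13 ∨ y = e11 and e13 ∧ y = e14.
Checking each element gives: e0, e15, e5, e9.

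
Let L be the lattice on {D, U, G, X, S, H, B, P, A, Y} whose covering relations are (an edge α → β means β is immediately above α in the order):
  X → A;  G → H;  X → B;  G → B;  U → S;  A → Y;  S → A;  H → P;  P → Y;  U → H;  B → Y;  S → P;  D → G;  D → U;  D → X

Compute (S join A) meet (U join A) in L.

A

S ∨ A = A
U ∨ A = A
A ∧ A = A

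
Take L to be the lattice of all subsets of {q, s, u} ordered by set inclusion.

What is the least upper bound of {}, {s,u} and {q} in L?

{q,s,u}

Under ⊆, join is union: {} ∪ {s,u} ∪ {q} = {q,s,u}.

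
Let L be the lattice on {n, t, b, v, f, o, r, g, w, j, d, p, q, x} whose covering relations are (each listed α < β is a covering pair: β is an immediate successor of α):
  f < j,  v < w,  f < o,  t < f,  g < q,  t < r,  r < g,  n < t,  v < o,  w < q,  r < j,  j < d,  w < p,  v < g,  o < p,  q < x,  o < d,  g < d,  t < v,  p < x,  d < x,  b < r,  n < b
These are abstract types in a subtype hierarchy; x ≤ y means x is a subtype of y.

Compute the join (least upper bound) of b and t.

Common upper bounds of {b, t}: d, g, j, q, r, x.
The least among these is r.

r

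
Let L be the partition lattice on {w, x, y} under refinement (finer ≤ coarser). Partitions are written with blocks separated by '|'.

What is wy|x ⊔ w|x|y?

Common upper bounds of {wy|x, w|x|y}: wxy, wy|x.
The least among these is wy|x.

wy|x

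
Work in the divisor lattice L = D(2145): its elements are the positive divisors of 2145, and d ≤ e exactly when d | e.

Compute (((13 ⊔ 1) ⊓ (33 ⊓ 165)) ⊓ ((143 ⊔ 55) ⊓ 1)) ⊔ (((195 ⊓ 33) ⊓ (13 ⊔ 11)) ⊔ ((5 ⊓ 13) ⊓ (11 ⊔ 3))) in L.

1

13 ∨ 1 = 13
33 ∧ 165 = 33
13 ∧ 33 = 1
143 ∨ 55 = 715
715 ∧ 1 = 1
1 ∧ 1 = 1
195 ∧ 33 = 3
13 ∨ 11 = 143
3 ∧ 143 = 1
5 ∧ 13 = 1
11 ∨ 3 = 33
1 ∧ 33 = 1
1 ∨ 1 = 1
1 ∨ 1 = 1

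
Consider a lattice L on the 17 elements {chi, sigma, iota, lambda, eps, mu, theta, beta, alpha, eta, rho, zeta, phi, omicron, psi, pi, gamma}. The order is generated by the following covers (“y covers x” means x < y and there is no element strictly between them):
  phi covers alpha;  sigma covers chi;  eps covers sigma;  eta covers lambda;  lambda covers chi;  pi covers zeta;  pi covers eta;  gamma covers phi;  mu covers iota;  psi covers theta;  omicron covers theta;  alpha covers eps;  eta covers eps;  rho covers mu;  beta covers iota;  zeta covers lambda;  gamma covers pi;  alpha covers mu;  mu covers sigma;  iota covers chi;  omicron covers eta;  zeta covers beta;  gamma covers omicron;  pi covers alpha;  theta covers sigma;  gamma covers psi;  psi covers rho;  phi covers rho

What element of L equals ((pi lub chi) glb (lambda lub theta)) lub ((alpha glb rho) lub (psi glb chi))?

pi ∨ chi = pi
lambda ∨ theta = omicron
pi ∧ omicron = eta
alpha ∧ rho = mu
psi ∧ chi = chi
mu ∨ chi = mu
eta ∨ mu = pi

pi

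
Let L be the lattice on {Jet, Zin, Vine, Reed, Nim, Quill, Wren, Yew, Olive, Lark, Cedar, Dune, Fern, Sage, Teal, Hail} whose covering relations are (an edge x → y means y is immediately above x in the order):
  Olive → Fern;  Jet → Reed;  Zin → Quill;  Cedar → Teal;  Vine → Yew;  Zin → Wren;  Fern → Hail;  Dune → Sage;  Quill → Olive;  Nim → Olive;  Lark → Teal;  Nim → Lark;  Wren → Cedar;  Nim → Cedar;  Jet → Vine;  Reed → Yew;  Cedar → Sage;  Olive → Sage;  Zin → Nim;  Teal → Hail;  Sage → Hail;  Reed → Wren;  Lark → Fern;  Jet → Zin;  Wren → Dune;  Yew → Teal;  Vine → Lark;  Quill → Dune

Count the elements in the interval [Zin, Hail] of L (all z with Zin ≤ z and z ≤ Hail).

12

The interval [Zin, Hail] = {Cedar, Dune, Fern, Hail, Lark, Nim, Olive, Quill, Sage, Teal, Wren, Zin}, which has 12 elements.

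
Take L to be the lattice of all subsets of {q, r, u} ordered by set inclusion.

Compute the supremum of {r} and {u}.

Under ⊆, join is union: {r} ∪ {u} = {r,u}.

{r,u}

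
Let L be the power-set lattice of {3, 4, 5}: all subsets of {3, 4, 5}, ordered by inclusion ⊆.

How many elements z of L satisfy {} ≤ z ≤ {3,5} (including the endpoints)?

The interval [{}, {3,5}] = {{3,5}, {3}, {5}, {}}, which has 4 elements.

4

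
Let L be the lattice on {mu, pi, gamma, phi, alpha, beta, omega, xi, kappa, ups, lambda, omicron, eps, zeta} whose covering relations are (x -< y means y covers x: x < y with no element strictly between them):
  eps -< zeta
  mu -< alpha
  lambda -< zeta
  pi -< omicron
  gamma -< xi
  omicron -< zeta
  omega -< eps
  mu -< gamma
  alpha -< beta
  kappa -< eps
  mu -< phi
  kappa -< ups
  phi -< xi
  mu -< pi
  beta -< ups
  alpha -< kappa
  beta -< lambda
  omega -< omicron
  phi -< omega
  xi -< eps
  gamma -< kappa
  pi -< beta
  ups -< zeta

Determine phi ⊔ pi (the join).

omicron

Common upper bounds of {phi, pi}: omicron, zeta.
The least among these is omicron.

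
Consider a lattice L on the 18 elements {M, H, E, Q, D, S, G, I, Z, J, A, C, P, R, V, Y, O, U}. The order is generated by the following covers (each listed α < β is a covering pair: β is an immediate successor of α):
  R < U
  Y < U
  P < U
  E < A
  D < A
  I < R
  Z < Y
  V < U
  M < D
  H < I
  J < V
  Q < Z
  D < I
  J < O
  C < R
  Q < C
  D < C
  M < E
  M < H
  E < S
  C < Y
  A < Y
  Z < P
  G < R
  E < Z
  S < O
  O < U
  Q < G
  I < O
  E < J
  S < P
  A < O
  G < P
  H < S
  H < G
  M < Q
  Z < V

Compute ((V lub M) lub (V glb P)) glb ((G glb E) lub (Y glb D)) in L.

M

V ∨ M = V
V ∧ P = Z
V ∨ Z = V
G ∧ E = M
Y ∧ D = D
M ∨ D = D
V ∧ D = M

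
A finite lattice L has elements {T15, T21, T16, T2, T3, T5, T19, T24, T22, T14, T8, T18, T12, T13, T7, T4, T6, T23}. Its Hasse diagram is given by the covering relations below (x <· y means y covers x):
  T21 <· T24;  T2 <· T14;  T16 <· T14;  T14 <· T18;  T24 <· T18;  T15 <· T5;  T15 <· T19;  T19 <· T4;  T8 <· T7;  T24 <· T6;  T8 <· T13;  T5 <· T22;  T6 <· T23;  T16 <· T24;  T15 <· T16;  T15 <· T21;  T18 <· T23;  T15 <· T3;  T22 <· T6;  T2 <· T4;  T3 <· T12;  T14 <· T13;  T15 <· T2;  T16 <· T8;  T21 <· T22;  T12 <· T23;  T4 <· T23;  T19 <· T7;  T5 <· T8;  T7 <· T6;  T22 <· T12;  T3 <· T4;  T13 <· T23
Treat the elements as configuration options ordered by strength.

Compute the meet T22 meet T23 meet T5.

Common lower bounds of {T22, T23, T5}: T15, T5.
The greatest among these is T5.

T5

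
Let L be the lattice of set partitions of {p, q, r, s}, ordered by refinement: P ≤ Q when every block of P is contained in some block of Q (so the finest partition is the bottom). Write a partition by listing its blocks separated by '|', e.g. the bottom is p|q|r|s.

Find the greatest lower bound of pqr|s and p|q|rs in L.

The meet (common refinement) of pqr|s and p|q|rs intersects blocks pairwise, giving p|q|r|s.

p|q|r|s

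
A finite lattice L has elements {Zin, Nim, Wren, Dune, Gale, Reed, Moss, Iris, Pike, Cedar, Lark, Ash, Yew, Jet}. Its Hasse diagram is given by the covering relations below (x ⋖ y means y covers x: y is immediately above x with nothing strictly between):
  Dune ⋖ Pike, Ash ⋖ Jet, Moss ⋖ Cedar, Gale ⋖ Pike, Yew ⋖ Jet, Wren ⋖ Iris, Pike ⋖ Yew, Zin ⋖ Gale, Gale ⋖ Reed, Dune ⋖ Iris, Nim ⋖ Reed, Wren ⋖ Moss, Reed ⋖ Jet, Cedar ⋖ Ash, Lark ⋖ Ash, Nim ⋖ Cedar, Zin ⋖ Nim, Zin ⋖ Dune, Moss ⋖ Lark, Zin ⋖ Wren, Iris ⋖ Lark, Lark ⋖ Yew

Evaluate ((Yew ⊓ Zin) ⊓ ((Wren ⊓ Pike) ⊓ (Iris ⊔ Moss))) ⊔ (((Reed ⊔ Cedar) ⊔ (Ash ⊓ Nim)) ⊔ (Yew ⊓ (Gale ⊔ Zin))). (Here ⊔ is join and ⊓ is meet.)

Jet

Yew ∧ Zin = Zin
Wren ∧ Pike = Zin
Iris ∨ Moss = Lark
Zin ∧ Lark = Zin
Zin ∧ Zin = Zin
Reed ∨ Cedar = Jet
Ash ∧ Nim = Nim
Jet ∨ Nim = Jet
Gale ∨ Zin = Gale
Yew ∧ Gale = Gale
Jet ∨ Gale = Jet
Zin ∨ Jet = Jet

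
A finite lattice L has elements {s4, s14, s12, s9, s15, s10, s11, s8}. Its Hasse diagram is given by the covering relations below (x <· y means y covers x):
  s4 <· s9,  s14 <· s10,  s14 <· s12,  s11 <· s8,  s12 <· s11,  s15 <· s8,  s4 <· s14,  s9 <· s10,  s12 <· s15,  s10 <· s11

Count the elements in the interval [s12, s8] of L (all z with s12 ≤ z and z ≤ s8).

The interval [s12, s8] = {s11, s12, s15, s8}, which has 4 elements.

4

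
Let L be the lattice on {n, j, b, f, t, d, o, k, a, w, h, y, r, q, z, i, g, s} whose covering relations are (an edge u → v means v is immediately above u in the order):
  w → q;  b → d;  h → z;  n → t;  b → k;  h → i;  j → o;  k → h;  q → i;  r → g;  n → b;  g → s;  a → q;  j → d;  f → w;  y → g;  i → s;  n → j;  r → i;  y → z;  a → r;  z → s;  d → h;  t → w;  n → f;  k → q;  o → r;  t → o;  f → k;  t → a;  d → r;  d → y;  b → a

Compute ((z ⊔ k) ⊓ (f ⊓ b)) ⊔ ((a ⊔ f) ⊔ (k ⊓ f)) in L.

z ∨ k = z
f ∧ b = n
z ∧ n = n
a ∨ f = q
k ∧ f = f
q ∨ f = q
n ∨ q = q

q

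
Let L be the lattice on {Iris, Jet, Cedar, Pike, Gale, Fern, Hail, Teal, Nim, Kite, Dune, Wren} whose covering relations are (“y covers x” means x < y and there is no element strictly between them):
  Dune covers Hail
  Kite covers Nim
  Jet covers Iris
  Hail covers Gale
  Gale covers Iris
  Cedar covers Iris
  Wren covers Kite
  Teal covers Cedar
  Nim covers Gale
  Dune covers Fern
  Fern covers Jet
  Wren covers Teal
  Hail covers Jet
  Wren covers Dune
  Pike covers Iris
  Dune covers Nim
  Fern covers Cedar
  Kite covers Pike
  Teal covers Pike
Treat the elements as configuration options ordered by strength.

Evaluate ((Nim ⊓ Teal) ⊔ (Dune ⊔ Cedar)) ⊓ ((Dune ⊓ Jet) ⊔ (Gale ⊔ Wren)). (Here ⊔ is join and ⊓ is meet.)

Nim ∧ Teal = Iris
Dune ∨ Cedar = Dune
Iris ∨ Dune = Dune
Dune ∧ Jet = Jet
Gale ∨ Wren = Wren
Jet ∨ Wren = Wren
Dune ∧ Wren = Dune

Dune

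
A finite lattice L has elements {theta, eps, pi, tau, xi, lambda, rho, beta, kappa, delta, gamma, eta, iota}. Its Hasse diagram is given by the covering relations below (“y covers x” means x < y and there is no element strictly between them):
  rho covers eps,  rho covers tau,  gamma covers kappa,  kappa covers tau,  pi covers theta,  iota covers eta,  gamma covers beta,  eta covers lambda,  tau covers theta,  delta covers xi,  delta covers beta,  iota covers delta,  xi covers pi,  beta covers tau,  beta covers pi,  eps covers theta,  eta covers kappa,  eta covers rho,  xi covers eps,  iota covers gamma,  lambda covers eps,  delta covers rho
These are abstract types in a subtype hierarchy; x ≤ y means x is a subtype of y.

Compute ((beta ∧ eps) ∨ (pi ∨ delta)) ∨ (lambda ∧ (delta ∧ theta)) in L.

delta

beta ∧ eps = theta
pi ∨ delta = delta
theta ∨ delta = delta
delta ∧ theta = theta
lambda ∧ theta = theta
delta ∨ theta = delta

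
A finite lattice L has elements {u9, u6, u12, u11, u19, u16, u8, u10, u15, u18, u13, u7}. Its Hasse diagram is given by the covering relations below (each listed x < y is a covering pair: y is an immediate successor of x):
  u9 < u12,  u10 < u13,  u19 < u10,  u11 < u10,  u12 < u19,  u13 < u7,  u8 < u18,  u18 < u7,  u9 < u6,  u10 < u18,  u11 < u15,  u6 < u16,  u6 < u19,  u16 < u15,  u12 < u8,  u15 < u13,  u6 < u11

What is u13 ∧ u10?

Common lower bounds of {u13, u10}: u10, u11, u12, u19, u6, u9.
The greatest among these is u10.

u10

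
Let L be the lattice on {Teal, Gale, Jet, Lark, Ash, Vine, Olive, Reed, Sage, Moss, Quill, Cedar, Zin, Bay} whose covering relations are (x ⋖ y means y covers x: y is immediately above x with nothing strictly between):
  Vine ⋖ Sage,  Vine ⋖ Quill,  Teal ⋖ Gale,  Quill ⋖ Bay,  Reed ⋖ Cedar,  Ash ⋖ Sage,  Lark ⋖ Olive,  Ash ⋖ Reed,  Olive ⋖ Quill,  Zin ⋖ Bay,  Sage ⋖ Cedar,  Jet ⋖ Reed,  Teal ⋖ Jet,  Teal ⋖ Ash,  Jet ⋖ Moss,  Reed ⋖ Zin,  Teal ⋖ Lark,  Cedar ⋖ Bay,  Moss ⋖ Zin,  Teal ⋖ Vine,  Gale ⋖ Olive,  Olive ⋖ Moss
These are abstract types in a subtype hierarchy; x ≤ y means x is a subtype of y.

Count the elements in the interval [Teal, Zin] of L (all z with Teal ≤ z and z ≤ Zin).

9

The interval [Teal, Zin] = {Ash, Gale, Jet, Lark, Moss, Olive, Reed, Teal, Zin}, which has 9 elements.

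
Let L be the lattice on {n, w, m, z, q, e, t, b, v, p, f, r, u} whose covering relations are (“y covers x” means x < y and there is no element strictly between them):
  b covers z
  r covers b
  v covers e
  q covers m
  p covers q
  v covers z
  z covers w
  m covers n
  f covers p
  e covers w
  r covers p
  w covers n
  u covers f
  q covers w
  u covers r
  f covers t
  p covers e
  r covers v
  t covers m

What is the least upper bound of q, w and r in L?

r

Common upper bounds of {q, w, r}: r, u.
The least among these is r.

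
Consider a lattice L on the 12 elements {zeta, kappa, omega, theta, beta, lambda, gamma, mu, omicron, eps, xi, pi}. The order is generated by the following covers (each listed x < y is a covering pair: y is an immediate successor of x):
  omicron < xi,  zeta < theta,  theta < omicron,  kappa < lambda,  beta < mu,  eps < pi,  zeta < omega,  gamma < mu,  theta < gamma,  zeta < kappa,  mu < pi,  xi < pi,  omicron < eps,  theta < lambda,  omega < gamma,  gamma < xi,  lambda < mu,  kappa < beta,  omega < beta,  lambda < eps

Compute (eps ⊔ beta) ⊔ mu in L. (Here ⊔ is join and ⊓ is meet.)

pi

eps ∨ beta = pi
pi ∨ mu = pi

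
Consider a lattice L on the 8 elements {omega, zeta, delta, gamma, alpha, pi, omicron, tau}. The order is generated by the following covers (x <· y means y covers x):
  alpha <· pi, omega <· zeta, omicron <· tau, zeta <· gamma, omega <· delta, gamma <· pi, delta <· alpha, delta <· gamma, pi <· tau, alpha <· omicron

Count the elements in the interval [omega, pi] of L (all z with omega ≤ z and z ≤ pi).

The interval [omega, pi] = {alpha, delta, gamma, omega, pi, zeta}, which has 6 elements.

6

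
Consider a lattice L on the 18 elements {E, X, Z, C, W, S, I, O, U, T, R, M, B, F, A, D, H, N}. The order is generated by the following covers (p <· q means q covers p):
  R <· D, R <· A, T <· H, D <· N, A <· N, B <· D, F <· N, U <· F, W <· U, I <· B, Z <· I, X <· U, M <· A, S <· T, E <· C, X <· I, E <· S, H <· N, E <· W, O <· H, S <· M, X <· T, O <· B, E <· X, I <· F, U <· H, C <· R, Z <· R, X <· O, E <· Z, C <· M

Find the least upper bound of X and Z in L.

Common upper bounds of {X, Z}: B, D, F, I, N.
The least among these is I.

I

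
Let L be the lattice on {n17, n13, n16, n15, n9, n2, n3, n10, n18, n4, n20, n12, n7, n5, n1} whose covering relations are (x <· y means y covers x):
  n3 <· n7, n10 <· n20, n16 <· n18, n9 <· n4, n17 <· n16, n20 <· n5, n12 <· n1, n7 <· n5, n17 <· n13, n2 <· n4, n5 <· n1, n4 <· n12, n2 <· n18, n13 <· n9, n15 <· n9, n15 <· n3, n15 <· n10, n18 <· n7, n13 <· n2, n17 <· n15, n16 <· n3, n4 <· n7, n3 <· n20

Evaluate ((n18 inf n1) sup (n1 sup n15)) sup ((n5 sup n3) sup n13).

n18 ∧ n1 = n18
n1 ∨ n15 = n1
n18 ∨ n1 = n1
n5 ∨ n3 = n5
n5 ∨ n13 = n5
n1 ∨ n5 = n1

n1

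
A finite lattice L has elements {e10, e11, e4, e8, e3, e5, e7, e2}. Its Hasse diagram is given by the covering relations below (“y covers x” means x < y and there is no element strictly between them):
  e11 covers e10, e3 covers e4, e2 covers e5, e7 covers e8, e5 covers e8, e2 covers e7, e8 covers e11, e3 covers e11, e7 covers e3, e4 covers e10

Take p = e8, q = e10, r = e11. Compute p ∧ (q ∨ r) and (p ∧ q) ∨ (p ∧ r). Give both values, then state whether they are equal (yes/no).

q ∨ r = e11, so p ∧ (q ∨ r) = e8 ∧ e11 = e11.
p ∧ q = e10 and p ∧ r = e11, so (p ∧ q) ∨ (p ∧ r) = e10 ∨ e11 = e11.
Equal: yes.

e11; e11; yes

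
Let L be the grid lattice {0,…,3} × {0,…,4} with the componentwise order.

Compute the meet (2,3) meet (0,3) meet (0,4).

(0,3)

In a product of chains, the meet is componentwise min, giving (0,3).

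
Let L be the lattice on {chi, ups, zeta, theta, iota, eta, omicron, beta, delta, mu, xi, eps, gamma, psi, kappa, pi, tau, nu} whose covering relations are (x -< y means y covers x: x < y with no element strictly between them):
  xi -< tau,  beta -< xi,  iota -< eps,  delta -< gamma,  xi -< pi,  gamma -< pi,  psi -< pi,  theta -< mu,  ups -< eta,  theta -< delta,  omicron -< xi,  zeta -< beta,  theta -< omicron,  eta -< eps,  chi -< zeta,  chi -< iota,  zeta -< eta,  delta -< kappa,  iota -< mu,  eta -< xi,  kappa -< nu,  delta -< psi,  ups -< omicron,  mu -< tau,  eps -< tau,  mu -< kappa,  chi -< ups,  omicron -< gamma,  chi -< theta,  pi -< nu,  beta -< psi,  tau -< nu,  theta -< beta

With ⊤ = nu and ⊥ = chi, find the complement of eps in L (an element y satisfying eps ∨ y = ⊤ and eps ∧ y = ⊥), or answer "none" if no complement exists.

delta

Need y with eps ∨ y = nu and eps ∧ y = chi.
Checking each element gives: delta.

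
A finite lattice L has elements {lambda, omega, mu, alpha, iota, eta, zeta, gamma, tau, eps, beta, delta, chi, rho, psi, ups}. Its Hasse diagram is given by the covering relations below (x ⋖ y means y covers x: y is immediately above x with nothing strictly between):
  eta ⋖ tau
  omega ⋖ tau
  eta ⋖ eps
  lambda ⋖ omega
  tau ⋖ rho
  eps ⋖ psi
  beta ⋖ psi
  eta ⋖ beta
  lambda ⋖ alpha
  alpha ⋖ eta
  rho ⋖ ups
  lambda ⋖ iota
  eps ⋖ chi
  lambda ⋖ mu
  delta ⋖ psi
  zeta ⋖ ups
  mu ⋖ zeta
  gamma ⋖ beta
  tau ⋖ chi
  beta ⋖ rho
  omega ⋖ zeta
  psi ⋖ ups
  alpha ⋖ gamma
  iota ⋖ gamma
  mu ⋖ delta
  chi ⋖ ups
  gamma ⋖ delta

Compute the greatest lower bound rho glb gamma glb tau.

alpha

Common lower bounds of {rho, gamma, tau}: alpha, lambda.
The greatest among these is alpha.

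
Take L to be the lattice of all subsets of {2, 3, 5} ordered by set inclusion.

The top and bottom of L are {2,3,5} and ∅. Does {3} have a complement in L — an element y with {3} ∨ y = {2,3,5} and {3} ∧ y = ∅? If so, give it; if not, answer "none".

{2,5}

Need y with {3} ∨ y = {2,3,5} and {3} ∧ y = ∅.
Checking each element gives: {2,5}.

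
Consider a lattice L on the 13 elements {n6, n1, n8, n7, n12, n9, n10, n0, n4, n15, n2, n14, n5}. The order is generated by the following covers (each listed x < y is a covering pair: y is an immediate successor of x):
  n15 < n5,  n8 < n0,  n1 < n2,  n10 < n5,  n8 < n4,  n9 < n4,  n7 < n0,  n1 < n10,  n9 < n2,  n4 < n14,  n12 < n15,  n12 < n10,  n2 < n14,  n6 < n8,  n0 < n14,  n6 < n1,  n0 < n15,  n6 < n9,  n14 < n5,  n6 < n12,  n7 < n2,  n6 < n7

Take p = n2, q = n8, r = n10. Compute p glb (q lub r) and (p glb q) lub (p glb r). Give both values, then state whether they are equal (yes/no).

n2; n1; no

q lub r = n5, so p glb (q lub r) = n2 glb n5 = n2.
p glb q = n6 and p glb r = n1, so (p glb q) lub (p glb r) = n6 lub n1 = n1.
Equal: no.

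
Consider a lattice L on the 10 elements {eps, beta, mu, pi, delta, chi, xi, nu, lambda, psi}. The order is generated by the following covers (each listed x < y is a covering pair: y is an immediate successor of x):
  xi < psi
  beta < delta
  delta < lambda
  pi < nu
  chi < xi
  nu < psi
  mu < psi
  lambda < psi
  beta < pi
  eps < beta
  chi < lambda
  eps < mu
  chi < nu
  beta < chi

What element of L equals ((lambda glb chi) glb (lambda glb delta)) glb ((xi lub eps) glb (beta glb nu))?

beta

lambda ∧ chi = chi
lambda ∧ delta = delta
chi ∧ delta = beta
xi ∨ eps = xi
beta ∧ nu = beta
xi ∧ beta = beta
beta ∧ beta = beta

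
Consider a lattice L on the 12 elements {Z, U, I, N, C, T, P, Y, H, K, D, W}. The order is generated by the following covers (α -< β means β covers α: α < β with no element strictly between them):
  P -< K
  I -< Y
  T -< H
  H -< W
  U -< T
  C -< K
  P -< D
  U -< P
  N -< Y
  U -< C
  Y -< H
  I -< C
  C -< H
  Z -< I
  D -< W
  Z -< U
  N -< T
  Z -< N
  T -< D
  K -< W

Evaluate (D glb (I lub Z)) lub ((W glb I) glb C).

I

I ∨ Z = I
D ∧ I = Z
W ∧ I = I
I ∧ C = I
Z ∨ I = I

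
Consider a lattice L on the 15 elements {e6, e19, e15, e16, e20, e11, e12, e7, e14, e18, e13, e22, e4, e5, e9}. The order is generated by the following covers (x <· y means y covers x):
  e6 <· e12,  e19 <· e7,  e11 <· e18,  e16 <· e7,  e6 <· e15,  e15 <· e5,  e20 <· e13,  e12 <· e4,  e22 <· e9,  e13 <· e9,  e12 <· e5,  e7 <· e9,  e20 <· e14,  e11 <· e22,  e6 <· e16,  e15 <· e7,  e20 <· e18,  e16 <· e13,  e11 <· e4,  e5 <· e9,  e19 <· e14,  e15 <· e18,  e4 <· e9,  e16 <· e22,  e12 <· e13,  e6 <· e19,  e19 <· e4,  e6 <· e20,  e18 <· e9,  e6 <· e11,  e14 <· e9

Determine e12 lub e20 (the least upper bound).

Common upper bounds of {e12, e20}: e13, e9.
The least among these is e13.

e13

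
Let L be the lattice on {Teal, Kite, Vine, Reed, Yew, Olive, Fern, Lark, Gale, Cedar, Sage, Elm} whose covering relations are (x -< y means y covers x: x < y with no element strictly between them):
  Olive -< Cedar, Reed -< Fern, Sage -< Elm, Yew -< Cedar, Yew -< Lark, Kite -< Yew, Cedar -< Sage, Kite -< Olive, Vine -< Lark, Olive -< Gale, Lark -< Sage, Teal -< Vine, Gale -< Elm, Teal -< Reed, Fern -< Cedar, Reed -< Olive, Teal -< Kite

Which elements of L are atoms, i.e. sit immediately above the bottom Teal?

Kite, Reed, Vine

The atoms are exactly the elements that cover Teal: Kite, Reed, Vine.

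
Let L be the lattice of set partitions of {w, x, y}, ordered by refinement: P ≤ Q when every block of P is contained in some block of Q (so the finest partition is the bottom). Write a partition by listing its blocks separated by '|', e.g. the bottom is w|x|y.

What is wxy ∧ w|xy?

w|xy

The meet (common refinement) of wxy and w|xy intersects blocks pairwise, giving w|xy.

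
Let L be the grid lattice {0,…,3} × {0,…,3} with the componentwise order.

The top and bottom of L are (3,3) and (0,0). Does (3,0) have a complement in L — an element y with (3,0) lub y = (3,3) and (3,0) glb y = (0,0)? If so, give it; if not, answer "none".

Need y with (3,0) ∨ y = (3,3) and (3,0) ∧ y = (0,0).
Checking each element gives: (0,3).

(0,3)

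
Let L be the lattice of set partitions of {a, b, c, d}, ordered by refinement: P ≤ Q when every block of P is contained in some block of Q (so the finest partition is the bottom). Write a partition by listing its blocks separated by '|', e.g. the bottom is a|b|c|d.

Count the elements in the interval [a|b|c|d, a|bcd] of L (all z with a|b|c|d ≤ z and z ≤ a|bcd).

5

The interval [a|b|c|d, a|bcd] = {a|bcd, a|bc|d, a|bd|c, a|b|cd, a|b|c|d}, which has 5 elements.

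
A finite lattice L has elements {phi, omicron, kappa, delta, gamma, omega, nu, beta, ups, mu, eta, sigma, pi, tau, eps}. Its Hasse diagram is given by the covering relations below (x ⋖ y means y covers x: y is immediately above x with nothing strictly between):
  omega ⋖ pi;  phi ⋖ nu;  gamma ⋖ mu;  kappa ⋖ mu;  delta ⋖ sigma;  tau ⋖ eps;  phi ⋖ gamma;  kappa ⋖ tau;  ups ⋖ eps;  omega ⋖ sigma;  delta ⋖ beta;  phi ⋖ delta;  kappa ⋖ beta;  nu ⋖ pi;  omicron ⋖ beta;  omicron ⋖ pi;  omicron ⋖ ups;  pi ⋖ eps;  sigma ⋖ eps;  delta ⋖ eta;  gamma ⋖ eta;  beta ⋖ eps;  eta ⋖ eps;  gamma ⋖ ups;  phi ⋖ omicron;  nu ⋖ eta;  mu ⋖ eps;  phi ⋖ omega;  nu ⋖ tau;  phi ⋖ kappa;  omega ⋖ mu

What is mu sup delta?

Common upper bounds of {mu, delta}: eps.
The least among these is eps.

eps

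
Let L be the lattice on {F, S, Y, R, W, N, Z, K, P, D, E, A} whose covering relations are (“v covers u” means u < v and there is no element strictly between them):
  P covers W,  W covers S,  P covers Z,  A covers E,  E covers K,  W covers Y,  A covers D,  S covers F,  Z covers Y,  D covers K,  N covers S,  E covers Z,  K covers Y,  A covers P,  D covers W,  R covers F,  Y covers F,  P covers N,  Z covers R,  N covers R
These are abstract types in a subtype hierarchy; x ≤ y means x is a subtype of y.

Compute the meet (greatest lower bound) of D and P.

W

Common lower bounds of {D, P}: F, S, W, Y.
The greatest among these is W.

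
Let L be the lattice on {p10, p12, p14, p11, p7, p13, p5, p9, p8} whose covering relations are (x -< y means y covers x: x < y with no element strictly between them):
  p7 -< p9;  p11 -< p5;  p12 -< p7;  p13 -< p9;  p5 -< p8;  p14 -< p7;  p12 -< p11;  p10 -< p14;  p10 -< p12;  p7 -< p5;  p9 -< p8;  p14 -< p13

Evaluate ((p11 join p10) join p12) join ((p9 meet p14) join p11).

p5

p11 ∨ p10 = p11
p11 ∨ p12 = p11
p9 ∧ p14 = p14
p14 ∨ p11 = p5
p11 ∨ p5 = p5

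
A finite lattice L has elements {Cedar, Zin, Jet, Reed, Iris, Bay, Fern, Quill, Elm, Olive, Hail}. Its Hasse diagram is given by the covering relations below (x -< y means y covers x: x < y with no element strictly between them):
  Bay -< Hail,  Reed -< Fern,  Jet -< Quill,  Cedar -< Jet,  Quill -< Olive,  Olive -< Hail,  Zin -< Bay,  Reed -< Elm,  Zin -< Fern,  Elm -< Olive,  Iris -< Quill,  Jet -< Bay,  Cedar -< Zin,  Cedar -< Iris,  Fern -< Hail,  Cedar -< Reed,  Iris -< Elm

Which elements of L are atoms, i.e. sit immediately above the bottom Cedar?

The atoms are exactly the elements that cover Cedar: Iris, Jet, Reed, Zin.

Iris, Jet, Reed, Zin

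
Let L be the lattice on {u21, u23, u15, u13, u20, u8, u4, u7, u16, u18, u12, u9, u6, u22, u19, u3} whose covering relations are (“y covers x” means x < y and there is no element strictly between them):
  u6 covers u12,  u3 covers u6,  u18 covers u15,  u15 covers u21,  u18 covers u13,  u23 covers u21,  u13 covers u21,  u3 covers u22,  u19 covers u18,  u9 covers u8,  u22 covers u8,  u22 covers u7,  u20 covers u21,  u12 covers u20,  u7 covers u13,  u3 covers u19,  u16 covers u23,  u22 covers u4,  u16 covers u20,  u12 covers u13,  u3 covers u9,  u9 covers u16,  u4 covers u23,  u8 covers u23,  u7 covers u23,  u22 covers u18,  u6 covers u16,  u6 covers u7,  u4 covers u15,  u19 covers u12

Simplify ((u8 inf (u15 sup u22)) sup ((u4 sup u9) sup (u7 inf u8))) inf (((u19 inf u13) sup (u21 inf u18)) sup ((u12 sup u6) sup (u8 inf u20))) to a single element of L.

u15 ∨ u22 = u22
u8 ∧ u22 = u8
u4 ∨ u9 = u3
u7 ∧ u8 = u23
u3 ∨ u23 = u3
u8 ∨ u3 = u3
u19 ∧ u13 = u13
u21 ∧ u18 = u21
u13 ∨ u21 = u13
u12 ∨ u6 = u6
u8 ∧ u20 = u21
u6 ∨ u21 = u6
u13 ∨ u6 = u6
u3 ∧ u6 = u6

u6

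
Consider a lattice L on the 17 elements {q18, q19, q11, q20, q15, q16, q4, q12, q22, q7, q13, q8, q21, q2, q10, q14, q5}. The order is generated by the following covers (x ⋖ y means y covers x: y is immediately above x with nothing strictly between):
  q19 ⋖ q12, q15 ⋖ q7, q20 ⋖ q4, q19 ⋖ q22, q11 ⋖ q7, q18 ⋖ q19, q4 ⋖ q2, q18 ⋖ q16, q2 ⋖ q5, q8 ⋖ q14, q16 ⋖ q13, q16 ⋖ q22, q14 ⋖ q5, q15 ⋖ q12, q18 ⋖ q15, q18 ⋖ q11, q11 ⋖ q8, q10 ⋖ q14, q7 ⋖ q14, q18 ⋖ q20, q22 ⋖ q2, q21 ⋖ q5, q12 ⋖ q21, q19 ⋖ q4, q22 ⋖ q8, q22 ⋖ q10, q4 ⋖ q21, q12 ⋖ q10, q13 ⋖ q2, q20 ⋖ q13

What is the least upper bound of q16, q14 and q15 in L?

q14

Common upper bounds of {q16, q14, q15}: q14, q5.
The least among these is q14.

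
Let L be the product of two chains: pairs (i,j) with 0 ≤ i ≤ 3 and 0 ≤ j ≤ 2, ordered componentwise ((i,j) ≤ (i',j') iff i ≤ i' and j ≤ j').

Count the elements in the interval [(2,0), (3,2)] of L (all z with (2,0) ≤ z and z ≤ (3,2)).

The interval [(2,0), (3,2)] = {(2,0), (2,1), (2,2), (3,0), (3,1), (3,2)}, which has 6 elements.

6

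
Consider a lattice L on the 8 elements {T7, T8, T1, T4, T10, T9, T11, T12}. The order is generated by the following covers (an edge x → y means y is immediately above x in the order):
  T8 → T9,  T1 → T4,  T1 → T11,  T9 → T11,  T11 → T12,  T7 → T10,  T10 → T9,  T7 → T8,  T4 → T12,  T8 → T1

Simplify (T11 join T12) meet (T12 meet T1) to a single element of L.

T11 ∨ T12 = T12
T12 ∧ T1 = T1
T12 ∧ T1 = T1

T1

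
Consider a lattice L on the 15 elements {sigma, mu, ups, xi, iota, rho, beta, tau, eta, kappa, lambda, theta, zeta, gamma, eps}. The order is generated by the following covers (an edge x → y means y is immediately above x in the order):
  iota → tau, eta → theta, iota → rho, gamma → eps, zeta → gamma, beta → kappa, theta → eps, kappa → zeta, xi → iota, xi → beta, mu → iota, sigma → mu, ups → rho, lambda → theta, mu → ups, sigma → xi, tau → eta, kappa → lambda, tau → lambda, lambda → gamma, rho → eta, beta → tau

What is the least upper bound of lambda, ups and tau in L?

Common upper bounds of {lambda, ups, tau}: eps, theta.
The least among these is theta.

theta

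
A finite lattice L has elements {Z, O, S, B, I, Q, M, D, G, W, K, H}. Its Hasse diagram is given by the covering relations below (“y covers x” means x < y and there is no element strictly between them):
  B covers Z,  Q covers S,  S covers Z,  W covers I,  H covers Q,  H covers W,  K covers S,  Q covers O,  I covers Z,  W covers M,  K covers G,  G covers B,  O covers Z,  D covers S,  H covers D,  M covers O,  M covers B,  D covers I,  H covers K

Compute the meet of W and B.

Common lower bounds of {W, B}: B, Z.
The greatest among these is B.

B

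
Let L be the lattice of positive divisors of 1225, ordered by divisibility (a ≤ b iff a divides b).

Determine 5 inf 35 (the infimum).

Common lower bounds of {5, 35}: 1, 5.
The greatest among these is 5.

5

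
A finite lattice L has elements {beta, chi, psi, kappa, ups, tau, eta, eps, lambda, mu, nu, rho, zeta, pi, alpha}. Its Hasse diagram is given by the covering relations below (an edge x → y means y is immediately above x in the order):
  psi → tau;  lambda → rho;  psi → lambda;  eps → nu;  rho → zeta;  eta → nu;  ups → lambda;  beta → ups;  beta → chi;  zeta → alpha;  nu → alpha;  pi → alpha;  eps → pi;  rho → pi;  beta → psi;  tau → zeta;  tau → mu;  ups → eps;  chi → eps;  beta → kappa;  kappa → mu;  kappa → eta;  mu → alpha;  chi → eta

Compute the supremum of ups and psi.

Common upper bounds of {ups, psi}: alpha, lambda, pi, rho, zeta.
The least among these is lambda.

lambda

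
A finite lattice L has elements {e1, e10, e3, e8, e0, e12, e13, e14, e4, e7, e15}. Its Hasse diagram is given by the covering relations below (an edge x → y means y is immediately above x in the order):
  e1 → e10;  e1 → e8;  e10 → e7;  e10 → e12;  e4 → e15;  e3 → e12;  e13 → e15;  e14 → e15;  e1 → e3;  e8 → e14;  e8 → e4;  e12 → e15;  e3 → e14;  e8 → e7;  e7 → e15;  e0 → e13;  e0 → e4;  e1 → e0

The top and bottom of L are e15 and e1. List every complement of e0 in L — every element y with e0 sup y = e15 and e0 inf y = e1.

e10, e12, e14, e3, e7

Need y with e0 ∨ y = e15 and e0 ∧ y = e1.
Checking each element gives: e10, e12, e14, e3, e7.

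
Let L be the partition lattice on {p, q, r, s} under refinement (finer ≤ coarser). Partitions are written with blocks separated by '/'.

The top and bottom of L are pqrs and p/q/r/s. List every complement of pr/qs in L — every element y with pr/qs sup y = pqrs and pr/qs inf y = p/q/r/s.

Need y with pr/qs ∨ y = pqrs and pr/qs ∧ y = p/q/r/s.
Checking each element gives: p/q/rs, p/qr/s, pq/r/s, pq/rs, ps/q/r, ps/qr.

p/q/rs, p/qr/s, pq/r/s, pq/rs, ps/q/r, ps/qr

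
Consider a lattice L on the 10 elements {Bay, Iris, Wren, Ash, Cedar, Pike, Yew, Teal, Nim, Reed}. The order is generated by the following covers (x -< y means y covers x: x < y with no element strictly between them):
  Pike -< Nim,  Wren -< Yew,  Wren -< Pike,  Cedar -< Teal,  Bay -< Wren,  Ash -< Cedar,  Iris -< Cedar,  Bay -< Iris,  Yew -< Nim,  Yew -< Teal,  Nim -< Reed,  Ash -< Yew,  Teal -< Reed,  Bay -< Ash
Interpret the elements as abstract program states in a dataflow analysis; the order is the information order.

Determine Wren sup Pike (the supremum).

Pike

Common upper bounds of {Wren, Pike}: Nim, Pike, Reed.
The least among these is Pike.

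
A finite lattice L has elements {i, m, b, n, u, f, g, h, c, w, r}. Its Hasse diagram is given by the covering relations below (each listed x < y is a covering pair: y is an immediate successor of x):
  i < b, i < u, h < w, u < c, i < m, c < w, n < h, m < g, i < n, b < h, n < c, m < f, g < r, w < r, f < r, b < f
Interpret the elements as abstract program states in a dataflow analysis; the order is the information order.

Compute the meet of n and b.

i

Common lower bounds of {n, b}: i.
The greatest among these is i.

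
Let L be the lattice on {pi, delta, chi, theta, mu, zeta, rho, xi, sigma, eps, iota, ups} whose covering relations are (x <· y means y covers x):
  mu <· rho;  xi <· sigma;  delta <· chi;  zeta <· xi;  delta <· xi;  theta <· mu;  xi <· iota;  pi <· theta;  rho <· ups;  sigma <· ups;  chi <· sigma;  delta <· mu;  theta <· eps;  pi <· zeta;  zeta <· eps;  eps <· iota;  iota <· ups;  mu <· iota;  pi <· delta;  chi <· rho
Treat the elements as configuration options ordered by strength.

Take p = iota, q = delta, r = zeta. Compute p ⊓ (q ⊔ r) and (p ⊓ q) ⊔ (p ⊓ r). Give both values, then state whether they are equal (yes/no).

xi; xi; yes

q ⊔ r = xi, so p ⊓ (q ⊔ r) = iota ⊓ xi = xi.
p ⊓ q = delta and p ⊓ r = zeta, so (p ⊓ q) ⊔ (p ⊓ r) = delta ⊔ zeta = xi.
Equal: yes.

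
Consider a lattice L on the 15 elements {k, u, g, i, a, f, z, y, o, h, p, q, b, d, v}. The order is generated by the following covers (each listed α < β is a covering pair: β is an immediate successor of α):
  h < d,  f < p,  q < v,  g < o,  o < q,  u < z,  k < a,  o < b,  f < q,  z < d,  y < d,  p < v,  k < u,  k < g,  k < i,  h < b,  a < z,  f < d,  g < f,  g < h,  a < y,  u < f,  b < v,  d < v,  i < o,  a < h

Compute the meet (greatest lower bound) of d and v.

Common lower bounds of {d, v}: a, d, f, g, h, k, u, y, z.
The greatest among these is d.

d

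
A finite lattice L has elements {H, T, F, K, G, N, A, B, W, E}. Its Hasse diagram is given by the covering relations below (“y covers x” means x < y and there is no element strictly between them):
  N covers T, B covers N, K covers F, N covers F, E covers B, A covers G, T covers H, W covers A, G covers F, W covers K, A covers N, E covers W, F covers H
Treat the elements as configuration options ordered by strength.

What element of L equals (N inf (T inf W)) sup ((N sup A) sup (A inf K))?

T ∧ W = T
N ∧ T = T
N ∨ A = A
A ∧ K = F
A ∨ F = A
T ∨ A = A

A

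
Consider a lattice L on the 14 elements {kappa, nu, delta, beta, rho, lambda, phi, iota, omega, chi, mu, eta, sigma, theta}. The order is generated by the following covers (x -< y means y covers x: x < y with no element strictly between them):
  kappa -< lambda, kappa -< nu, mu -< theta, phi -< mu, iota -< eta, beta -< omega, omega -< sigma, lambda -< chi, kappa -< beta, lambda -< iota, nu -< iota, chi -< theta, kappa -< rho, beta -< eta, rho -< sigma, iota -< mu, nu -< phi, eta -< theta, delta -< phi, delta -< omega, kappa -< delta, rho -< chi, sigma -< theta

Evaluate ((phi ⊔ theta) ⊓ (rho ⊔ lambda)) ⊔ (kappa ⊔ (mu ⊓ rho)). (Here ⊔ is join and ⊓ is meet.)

phi ∨ theta = theta
rho ∨ lambda = chi
theta ∧ chi = chi
mu ∧ rho = kappa
kappa ∨ kappa = kappa
chi ∨ kappa = chi

chi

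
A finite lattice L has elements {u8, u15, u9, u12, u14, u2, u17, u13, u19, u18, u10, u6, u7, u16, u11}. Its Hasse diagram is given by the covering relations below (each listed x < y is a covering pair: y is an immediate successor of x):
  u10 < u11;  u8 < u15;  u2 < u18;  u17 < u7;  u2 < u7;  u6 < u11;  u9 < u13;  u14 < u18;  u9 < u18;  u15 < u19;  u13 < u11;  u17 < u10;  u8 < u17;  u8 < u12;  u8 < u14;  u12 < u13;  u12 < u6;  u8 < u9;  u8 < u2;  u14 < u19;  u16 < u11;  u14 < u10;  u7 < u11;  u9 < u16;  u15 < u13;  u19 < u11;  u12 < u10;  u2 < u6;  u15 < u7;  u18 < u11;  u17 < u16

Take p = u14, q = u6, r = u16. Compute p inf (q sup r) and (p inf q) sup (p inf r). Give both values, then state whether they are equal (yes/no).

u14; u8; no

q sup r = u11, so p inf (q sup r) = u14 inf u11 = u14.
p inf q = u8 and p inf r = u8, so (p inf q) sup (p inf r) = u8 sup u8 = u8.
Equal: no.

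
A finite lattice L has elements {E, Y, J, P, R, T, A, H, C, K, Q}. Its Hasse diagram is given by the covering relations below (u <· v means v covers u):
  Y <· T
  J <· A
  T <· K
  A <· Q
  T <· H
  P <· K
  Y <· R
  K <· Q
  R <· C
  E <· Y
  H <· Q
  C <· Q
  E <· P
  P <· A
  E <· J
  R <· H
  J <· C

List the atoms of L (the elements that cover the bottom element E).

J, P, Y

The atoms are exactly the elements that cover E: J, P, Y.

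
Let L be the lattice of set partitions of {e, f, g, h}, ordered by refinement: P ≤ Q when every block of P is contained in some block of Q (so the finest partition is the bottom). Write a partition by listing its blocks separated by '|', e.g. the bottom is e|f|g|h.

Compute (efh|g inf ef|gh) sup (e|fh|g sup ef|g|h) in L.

efh|g

efh|g ∧ ef|gh = ef|g|h
e|fh|g ∨ ef|g|h = efh|g
ef|g|h ∨ efh|g = efh|g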